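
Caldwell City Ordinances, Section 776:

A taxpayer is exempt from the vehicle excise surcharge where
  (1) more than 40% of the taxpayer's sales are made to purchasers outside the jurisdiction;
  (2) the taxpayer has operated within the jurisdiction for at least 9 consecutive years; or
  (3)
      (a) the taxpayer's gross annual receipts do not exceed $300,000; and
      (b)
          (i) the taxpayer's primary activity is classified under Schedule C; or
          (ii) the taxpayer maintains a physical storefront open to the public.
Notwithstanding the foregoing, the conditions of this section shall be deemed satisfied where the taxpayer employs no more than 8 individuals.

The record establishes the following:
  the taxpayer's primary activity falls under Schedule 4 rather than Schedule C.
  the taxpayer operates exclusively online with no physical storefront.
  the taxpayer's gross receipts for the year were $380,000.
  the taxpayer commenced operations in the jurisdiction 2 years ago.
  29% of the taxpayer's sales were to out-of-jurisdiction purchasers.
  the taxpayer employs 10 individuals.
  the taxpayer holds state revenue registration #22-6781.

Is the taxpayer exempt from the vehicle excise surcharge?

No — not exempt.

(1) >40% out-of-jur. sales — not satisfied.
(2) ≥ 9 yrs in jurisdiction — not met.
(a) receipts ≤ $300,000 — not met.
(i) Schedule C activity — not satisfied.
(ii) has storefront — not met.
(b): F OR F → false.
So (3) is not satisfied (F AND F).
Overall = F OR F OR F = false.
Exception (≤ 8 employees) — not satisfied.
Result: main false OR exception false → false.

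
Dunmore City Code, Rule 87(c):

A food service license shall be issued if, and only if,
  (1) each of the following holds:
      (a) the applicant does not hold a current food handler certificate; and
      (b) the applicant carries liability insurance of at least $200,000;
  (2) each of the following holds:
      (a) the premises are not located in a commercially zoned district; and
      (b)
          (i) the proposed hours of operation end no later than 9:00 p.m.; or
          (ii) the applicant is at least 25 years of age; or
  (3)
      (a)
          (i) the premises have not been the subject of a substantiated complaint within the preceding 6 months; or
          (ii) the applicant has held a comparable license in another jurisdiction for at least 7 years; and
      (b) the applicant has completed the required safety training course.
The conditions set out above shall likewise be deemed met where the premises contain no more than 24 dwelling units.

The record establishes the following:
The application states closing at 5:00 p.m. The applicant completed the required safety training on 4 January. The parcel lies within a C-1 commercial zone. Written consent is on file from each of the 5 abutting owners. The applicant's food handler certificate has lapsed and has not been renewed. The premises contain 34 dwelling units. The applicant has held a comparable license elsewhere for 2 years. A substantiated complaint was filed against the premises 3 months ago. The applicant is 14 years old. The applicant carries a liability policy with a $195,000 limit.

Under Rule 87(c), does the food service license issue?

(a) not (food handler cert.) — met.
(b) insurance ≥ $200,000 — not satisfied.
So (1) is not satisfied (T AND F).
(a) not (commercially zoned) — fails.
(i) closes by 9 p.m. — holds.
(ii) age ≥ 25 — fails.
(b): T OR F → true.
(2): F AND T → false.
(i) no complaint in 6 mo. — not met.
(ii) prior license ≥ 7 yr — not satisfied.
(a): F OR F → false.
(b) safety training — satisfied.
(3): F AND T → false.
So Overall is not satisfied (F OR F OR F).
Exception (≤ 24 units) — not satisfied.
Result: main false OR exception false → false.

No — denied.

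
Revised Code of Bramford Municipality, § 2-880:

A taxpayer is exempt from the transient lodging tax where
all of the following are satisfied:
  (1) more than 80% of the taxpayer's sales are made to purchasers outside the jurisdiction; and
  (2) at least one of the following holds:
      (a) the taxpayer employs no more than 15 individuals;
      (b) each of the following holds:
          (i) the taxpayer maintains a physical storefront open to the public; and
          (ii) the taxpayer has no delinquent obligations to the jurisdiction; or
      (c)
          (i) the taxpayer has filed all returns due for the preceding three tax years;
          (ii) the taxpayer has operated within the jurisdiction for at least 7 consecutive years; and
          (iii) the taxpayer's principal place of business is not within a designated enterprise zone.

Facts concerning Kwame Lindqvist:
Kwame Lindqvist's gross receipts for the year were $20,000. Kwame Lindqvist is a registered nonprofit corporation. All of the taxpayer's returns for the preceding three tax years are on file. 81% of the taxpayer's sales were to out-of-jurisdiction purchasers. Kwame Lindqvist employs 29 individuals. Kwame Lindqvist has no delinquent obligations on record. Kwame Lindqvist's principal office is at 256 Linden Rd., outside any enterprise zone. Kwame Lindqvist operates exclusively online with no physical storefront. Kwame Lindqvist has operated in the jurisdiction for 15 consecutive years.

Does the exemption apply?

Yes — exempt.

(1) >80% out-of-jur. sales — met.
(a) ≤ 15 employees — not met.
(i) has storefront — not satisfied.
(ii) no delinquency — satisfied.
(b): F AND T → false.
(i) returns current — met.
(ii) ≥ 7 yrs in jurisdiction — holds.
(iii) not (in enterprise zone) — met.
So (c) is satisfied (T AND T AND T).
So (2) is satisfied (F OR F OR T).
So Overall is satisfied (T AND T).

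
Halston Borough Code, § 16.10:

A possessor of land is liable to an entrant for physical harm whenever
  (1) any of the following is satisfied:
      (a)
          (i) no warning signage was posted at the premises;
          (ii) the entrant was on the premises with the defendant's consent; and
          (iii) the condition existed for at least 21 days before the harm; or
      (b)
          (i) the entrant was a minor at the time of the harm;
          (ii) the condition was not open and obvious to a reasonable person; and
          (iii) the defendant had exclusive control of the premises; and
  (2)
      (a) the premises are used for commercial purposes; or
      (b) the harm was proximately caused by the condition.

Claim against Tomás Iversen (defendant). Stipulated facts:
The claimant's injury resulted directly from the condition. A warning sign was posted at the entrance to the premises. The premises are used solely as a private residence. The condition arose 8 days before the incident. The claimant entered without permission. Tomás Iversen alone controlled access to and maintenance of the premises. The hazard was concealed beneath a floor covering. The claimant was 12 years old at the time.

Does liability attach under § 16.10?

(i) no signage posted — fails.
(ii) consent to enter — fails.
(iii) condition ≥21 days old — not met.
(a) = F AND F AND F = false.
(i) entrant a minor — satisfied.
(ii) not open/obvious — holds.
(iii) exclusive control — holds.
(b): T AND T AND T → true.
(1): F OR T → true.
(a) commercial use — fails.
(b) proximate cause — satisfied.
(2) = F OR T = true.
Overall: T AND T → true.

Yes — liable.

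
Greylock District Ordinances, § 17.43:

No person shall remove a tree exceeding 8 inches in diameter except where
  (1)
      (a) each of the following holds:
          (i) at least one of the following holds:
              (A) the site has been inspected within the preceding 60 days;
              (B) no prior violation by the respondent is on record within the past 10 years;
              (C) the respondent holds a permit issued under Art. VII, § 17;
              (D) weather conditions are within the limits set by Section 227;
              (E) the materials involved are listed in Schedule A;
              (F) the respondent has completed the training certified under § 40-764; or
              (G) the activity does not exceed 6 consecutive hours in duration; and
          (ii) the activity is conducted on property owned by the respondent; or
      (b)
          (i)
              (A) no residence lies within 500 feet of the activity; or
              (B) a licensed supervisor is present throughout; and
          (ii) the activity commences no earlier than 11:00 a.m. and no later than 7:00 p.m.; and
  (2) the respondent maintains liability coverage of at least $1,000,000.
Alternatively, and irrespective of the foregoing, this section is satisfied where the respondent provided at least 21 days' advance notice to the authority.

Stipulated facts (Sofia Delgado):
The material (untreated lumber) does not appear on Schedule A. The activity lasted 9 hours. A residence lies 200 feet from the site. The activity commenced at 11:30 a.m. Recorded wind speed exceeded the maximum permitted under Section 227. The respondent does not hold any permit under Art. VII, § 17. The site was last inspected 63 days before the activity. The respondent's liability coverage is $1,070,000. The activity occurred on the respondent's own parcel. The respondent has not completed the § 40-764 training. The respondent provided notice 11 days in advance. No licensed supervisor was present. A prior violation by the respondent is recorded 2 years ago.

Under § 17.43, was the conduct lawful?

(A) site inspected — fails.
(B) no prior violation — not met.
(C) holds permit — fails.
(D) weather ok — fails.
(E) Schedule A material — not satisfied.
(F) training certified — not satisfied.
(G) ≤ 6 hrs duration — fails.
(i) = F OR F OR F OR F OR F OR F OR F = false.
(ii) own property — holds.
(a) = F AND T = false.
(A) no residence in 500 ft — not met.
(B) supervisor present — not satisfied.
So (i) is not satisfied (F OR F).
(ii) start within hours — met.
So (b) is not satisfied (F AND T).
(1): F OR F → false.
(2) coverage ≥ $1,000,000 — met.
So Overall is not satisfied (F AND T).
Exception (≥21 days' notice) — not satisfied.
Result: main false OR exception false → false.

No — unlawful.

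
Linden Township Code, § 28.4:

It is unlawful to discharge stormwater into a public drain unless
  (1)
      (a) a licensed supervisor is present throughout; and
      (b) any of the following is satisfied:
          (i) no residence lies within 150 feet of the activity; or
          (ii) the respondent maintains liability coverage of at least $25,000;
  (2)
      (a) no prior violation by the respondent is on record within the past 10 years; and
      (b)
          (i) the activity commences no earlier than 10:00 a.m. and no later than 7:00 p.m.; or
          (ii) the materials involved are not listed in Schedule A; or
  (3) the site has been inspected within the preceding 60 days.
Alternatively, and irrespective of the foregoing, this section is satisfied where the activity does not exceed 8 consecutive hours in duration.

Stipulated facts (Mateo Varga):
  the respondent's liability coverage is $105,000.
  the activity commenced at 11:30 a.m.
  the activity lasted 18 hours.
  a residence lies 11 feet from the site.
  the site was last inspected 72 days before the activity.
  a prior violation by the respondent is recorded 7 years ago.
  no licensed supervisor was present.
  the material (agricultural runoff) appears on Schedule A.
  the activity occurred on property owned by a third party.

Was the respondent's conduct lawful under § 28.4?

No — unlawful.

(a) supervisor present — not satisfied.
(i) no residence in 150 ft — not met.
(ii) coverage ≥ $25,000 — met.
(b): F OR T → true.
(1): F AND T → false.
(a) no prior violation — not satisfied.
(i) start within hours — met.
(ii) not (Schedule A material) — fails.
(b) = T OR F = true.
(2): F AND T → false.
(3) site inspected — fails.
So Overall is not satisfied (F OR F OR F).
Exception (≤ 8 hrs duration) — not satisfied.
Result: main false OR exception false → false.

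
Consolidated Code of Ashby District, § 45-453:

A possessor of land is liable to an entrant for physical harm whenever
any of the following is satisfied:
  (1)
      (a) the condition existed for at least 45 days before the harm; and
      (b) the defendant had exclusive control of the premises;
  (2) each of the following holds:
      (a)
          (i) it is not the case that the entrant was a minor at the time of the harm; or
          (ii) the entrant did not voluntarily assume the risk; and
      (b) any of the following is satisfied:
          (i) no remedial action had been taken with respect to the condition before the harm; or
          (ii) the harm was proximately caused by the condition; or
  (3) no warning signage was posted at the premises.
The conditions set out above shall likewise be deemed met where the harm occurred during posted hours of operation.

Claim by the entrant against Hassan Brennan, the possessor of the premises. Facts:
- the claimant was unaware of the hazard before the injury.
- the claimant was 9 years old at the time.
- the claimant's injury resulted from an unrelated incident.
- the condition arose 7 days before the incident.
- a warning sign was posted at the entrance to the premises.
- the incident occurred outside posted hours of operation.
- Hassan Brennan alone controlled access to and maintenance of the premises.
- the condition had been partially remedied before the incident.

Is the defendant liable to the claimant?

No — not liable.

(a) condition ≥45 days old — not satisfied.
(b) exclusive control — met.
So (1) is not satisfied (F AND T).
(i) not (entrant a minor) — fails.
(ii) no assumed risk — met.
(a) = F OR T = true.
(i) no remedial action — not met.
(ii) proximate cause — fails.
(b): F OR F → false.
(2): T AND F → false.
(3) no signage posted — not satisfied.
So Overall is not satisfied (F OR F OR F).
Exception (during posted hours) — not satisfied.
Result: main false OR exception false → false.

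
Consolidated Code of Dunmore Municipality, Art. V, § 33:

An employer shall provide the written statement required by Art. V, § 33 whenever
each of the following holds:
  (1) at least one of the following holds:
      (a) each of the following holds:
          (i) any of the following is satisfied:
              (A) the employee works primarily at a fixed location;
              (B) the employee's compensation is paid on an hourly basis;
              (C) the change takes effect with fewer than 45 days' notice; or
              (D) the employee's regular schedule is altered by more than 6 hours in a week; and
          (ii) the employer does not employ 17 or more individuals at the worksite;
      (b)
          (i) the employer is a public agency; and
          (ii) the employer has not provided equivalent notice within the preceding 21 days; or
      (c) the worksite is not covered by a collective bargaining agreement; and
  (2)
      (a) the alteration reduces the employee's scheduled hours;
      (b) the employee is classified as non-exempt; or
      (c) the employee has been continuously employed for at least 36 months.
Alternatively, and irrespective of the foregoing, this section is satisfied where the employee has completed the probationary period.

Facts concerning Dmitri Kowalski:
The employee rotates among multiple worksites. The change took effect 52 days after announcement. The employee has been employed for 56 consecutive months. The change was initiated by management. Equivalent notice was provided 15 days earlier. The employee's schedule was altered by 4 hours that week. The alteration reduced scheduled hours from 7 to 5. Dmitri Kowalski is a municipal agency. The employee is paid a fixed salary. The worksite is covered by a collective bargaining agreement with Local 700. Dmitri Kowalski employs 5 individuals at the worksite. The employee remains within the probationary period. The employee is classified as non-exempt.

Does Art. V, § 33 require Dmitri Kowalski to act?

No — not required.

(A) fixed location — not met.
(B) hourly-paid — not satisfied.
(C) < 45 days' notice — fails.
(D) schedule shift > 6h — not satisfied.
(i): F OR F OR F OR F → false.
(ii) not (≥ 17 at site) — holds.
So (a) is not satisfied (F AND T).
(i) public agency — met.
(ii) no recent notice — not satisfied.
(b) = T AND F = false.
(c) no CBA — not satisfied.
(1): F OR F OR F → false.
(a) hours reduced — holds.
(b) non-exempt — met.
(c) tenure ≥ 36 mo. — met.
(2): T OR T OR T → true.
Overall = F AND T = false.
Exception (past probation) — not satisfied.
Result: main false OR exception false → false.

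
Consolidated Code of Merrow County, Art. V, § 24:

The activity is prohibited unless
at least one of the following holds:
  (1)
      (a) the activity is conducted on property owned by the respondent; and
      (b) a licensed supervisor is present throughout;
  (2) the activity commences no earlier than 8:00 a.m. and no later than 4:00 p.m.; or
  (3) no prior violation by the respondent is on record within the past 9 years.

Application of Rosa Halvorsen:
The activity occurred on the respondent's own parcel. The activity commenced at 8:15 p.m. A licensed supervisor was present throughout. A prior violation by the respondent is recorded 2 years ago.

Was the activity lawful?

(a) own property — satisfied.
(b) supervisor present — met.
(1) = T AND T = true.
(2) start within hours — not met.
(3) no prior violation — fails.
Overall: T OR F OR F → true.

Yes — lawful.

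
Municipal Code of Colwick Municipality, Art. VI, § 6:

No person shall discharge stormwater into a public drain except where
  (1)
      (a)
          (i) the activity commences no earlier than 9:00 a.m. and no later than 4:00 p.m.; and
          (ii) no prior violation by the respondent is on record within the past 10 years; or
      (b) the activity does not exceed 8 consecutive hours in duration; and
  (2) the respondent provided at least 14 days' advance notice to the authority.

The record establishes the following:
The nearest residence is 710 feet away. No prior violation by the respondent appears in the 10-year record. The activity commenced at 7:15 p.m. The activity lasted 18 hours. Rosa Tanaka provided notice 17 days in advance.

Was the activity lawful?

(i) start within hours — not met.
(ii) no prior violation — holds.
So (a) is not satisfied (F AND T).
(b) ≤ 8 hrs duration — fails.
(1): F OR F → false.
(2) ≥14 days' notice — holds.
Overall: F AND T → false.

No — unlawful.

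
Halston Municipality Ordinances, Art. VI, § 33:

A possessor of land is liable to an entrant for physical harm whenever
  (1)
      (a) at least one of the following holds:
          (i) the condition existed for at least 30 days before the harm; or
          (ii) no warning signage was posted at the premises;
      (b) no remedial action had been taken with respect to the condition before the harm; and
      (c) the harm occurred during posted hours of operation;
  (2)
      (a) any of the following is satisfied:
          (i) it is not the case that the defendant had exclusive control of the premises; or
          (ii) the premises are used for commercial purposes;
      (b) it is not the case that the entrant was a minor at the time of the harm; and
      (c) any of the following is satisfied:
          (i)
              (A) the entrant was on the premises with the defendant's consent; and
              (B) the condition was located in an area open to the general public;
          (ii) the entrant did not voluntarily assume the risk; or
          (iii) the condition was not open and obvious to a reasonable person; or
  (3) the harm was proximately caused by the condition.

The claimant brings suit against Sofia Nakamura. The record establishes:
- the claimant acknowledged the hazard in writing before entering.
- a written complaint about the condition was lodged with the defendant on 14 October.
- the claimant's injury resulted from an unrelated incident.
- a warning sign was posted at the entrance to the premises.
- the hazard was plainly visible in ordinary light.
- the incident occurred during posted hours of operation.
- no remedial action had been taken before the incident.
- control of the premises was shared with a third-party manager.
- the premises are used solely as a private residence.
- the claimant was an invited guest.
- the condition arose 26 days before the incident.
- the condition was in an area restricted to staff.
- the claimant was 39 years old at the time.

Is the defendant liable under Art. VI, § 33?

No — not liable.

(i) condition ≥30 days old — not satisfied.
(ii) no signage posted — not satisfied.
So (a) is not satisfied (F OR F).
(b) no remedial action — holds.
(c) during posted hours — holds.
So (1) is not satisfied (F AND T AND T).
(i) not (exclusive control) — satisfied.
(ii) commercial use — not satisfied.
(a): T OR F → true.
(b) not (entrant a minor) — satisfied.
(A) consent to enter — satisfied.
(B) public area — not met.
(i) = T AND F = false.
(ii) no assumed risk — fails.
(iii) not open/obvious — not satisfied.
(c): F OR F OR F → false.
So (2) is not satisfied (T AND T AND F).
(3) proximate cause — not satisfied.
Overall: F OR F OR F → false.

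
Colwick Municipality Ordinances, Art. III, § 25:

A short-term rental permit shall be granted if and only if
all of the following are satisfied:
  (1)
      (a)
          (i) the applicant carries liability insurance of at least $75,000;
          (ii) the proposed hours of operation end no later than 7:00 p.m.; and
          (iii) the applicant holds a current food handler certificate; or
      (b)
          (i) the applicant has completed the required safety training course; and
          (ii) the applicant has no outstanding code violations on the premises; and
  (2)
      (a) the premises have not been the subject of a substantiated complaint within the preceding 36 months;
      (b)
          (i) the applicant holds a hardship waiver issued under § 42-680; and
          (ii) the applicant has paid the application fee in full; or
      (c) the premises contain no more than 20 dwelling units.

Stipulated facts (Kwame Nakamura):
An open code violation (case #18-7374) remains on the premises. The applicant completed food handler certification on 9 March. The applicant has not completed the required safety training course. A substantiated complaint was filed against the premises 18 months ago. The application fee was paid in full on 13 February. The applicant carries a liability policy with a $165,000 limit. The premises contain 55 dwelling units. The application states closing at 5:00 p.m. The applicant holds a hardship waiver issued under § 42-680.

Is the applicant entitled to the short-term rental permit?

Yes — granted.

(i) insurance ≥ $75,000 — met.
(ii) closes by 7 p.m. — satisfied.
(iii) food handler cert. — met.
(a) = T AND T AND T = true.
(i) safety training — fails.
(ii) no code violations — not met.
(b): F AND F → false.
(1): T OR F → true.
(a) no complaint in 36 mo. — not satisfied.
(i) hardship waiver — satisfied.
(ii) fee paid — holds.
(b) = T AND T = true.
(c) ≤ 20 units — not satisfied.
(2): F OR T OR F → true.
Overall: T AND T → true.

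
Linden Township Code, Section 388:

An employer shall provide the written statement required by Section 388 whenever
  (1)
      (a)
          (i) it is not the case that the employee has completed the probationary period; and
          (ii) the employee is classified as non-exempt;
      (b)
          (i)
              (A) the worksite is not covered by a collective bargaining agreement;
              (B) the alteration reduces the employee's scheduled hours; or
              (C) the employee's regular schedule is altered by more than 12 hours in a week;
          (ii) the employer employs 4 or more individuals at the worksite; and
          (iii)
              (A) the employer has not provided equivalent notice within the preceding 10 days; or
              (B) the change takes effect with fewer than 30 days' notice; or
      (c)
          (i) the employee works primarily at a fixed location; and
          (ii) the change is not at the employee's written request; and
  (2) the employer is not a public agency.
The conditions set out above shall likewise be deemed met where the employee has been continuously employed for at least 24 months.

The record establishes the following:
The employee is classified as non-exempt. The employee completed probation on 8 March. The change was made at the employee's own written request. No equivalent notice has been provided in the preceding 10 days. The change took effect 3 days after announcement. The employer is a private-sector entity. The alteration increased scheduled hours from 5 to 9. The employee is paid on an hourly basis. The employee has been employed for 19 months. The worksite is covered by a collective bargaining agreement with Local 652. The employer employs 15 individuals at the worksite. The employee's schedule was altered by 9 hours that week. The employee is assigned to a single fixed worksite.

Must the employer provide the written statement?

(i) not (past probation) — not satisfied.
(ii) non-exempt — satisfied.
So (a) is not satisfied (F AND T).
(A) no CBA — not satisfied.
(B) hours reduced — fails.
(C) schedule shift > 12h — fails.
So (i) is not satisfied (F OR F OR F).
(ii) ≥ 4 at site — met.
(A) no recent notice — met.
(B) < 30 days' notice — satisfied.
(iii) = T OR T = true.
(b) = F AND T AND T = false.
(i) fixed location — satisfied.
(ii) not employee-requested — not satisfied.
(c) = T AND F = false.
(1): F OR F OR F → false.
(2) not (public agency) — met.
Overall = F AND T = false.
Exception (tenure ≥ 24 mo.) — not satisfied.
Result: main false OR exception false → false.

No — not required.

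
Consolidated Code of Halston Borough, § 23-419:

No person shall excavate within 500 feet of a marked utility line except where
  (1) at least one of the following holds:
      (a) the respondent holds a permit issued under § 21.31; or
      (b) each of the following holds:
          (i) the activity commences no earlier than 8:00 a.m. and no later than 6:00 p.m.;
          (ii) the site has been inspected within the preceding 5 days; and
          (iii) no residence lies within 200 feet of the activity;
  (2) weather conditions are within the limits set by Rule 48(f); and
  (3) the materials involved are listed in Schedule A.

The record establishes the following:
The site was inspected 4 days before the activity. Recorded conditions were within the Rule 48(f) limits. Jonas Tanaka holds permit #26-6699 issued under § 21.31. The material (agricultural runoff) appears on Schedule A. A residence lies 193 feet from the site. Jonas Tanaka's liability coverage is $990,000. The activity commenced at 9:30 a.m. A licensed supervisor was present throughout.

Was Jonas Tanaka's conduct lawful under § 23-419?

(a) holds permit — satisfied.
(i) start within hours — satisfied.
(ii) site inspected — satisfied.
(iii) no residence in 200 ft — not satisfied.
(b) = T AND T AND F = false.
So (1) is satisfied (T OR F).
(2) weather ok — satisfied.
(3) Schedule A material — met.
Overall: T AND T AND T → true.

Yes — lawful.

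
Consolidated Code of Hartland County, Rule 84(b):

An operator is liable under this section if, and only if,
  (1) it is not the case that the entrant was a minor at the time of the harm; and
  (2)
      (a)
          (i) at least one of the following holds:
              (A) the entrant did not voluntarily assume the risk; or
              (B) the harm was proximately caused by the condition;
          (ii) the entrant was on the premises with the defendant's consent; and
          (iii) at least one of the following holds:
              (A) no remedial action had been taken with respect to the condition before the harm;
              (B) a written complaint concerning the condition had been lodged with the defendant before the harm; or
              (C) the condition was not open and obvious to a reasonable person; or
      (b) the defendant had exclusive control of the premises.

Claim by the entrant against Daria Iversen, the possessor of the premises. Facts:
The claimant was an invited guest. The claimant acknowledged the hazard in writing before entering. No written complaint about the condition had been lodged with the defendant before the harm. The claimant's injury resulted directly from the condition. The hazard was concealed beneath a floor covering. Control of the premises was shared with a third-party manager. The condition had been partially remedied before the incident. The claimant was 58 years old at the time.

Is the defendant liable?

(1) not (entrant a minor) — met.
(A) no assumed risk — not met.
(B) proximate cause — met.
So (i) is satisfied (F OR T).
(ii) consent to enter — met.
(A) no remedial action — not satisfied.
(B) complaint lodged — not met.
(C) not open/obvious — holds.
So (iii) is satisfied (F OR F OR T).
(a): T AND T AND T → true.
(b) exclusive control — fails.
So (2) is satisfied (T OR F).
Overall: T AND T → true.

Yes — liable.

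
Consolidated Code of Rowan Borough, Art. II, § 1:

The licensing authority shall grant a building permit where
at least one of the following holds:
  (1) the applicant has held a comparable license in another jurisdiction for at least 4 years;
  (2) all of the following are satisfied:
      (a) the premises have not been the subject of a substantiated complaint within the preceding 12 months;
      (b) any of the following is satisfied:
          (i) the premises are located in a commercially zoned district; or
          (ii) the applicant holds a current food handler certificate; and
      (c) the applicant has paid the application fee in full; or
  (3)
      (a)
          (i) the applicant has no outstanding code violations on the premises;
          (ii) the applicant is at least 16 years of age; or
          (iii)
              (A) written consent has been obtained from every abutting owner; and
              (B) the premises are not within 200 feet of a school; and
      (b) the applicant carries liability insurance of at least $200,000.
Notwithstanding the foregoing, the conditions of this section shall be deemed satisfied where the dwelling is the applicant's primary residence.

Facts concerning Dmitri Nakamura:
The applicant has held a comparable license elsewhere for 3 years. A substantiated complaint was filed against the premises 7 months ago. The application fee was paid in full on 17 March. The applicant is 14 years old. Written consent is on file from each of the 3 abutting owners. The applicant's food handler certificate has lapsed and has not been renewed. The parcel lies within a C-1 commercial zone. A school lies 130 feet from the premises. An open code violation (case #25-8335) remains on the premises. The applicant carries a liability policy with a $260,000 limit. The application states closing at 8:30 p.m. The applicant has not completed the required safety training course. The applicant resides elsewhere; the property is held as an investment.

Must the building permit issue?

No — denied.

(1) prior license ≥ 4 yr — fails.
(a) no complaint in 12 mo. — not satisfied.
(i) commercially zoned — holds.
(ii) food handler cert. — not met.
(b): T OR F → true.
(c) fee paid — met.
(2): F AND T AND T → false.
(i) no code violations — not satisfied.
(ii) age ≥ 16 — not met.
(A) all abutters consent — holds.
(B) ≥200 ft from school — not satisfied.
(iii) = T AND F = false.
(a) = F OR F OR F = false.
(b) insurance ≥ $200,000 — met.
(3): F AND T → false.
Overall = F OR F OR F = false.
Exception (primary residence) — not satisfied.
Result: main false OR exception false → false.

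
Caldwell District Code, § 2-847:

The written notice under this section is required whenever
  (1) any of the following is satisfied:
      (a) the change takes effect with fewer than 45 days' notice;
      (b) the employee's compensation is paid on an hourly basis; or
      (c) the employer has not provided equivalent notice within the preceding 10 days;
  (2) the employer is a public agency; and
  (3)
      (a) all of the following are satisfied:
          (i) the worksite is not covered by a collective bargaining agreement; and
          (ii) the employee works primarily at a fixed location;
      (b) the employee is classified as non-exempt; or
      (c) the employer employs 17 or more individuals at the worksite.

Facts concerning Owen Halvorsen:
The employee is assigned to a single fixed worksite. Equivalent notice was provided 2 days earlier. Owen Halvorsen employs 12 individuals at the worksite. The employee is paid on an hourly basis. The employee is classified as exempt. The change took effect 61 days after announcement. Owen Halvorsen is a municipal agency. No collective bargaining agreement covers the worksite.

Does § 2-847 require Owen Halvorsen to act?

Yes — required.

(a) < 45 days' notice — not met.
(b) hourly-paid — met.
(c) no recent notice — not met.
(1): F OR T OR F → true.
(2) public agency — satisfied.
(i) no CBA — met.
(ii) fixed location — holds.
(a) = T AND T = true.
(b) non-exempt — not satisfied.
(c) ≥ 17 at site — not satisfied.
So (3) is satisfied (T OR F OR F).
So Overall is satisfied (T AND T AND T).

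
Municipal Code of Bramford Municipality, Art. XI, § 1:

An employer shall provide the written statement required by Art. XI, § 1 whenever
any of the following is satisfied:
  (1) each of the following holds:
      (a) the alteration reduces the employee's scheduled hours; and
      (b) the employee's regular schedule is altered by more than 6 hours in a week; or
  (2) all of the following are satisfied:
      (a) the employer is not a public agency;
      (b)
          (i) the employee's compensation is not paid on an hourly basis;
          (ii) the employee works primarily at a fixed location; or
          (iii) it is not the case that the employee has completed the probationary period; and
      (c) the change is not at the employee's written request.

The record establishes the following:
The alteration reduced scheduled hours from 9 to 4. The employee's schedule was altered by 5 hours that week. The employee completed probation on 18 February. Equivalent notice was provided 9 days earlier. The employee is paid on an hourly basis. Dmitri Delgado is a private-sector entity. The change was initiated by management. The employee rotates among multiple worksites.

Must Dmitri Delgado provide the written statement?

(a) hours reduced — met.
(b) schedule shift > 6h — not satisfied.
(1) = T AND F = false.
(a) not (public agency) — met.
(i) not (hourly-paid) — not satisfied.
(ii) fixed location — not satisfied.
(iii) not (past probation) — not met.
(b): F OR F OR F → false.
(c) not employee-requested — satisfied.
So (2) is not satisfied (T AND F AND T).
Overall: F OR F → false.

No — not required.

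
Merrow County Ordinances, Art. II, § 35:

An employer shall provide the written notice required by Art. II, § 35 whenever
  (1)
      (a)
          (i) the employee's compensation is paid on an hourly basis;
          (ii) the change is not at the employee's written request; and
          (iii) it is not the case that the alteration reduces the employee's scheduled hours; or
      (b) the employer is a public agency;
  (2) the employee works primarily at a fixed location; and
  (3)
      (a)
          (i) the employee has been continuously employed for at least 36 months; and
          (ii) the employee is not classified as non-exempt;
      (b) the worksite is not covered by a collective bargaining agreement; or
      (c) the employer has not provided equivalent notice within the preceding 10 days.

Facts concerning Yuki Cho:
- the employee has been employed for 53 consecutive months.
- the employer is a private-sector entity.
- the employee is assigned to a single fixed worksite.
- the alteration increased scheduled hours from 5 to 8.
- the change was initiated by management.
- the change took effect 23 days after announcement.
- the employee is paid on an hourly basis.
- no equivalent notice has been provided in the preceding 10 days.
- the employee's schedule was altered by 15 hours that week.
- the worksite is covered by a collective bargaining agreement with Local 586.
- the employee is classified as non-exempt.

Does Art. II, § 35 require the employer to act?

(i) hourly-paid — satisfied.
(ii) not employee-requested — satisfied.
(iii) not (hours reduced) — met.
(a): T AND T AND T → true.
(b) public agency — not met.
(1) = T OR F = true.
(2) fixed location — met.
(i) tenure ≥ 36 mo. — met.
(ii) not (non-exempt) — fails.
(a): T AND F → false.
(b) no CBA — not met.
(c) no recent notice — holds.
(3) = F OR F OR T = true.
Overall = T AND T AND T = true.

Yes — required.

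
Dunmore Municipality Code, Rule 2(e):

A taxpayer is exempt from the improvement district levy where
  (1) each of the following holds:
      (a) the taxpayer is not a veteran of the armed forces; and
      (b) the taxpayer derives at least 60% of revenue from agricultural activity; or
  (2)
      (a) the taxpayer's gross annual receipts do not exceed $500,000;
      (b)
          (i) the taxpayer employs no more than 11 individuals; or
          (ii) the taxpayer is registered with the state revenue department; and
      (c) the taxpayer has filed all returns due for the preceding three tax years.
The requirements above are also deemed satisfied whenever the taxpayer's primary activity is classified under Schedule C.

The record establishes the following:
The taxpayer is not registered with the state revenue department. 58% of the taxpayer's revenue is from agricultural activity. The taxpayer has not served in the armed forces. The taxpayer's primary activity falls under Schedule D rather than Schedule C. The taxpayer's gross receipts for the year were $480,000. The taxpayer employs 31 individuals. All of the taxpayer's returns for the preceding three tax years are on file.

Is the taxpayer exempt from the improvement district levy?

No — not exempt.

(a) not (veteran) — satisfied.
(b) ≥60% agricultural — fails.
(1): T AND F → false.
(a) receipts ≤ $500,000 — met.
(i) ≤ 11 employees — not met.
(ii) state-registered — not satisfied.
(b): F OR F → false.
(c) returns current — satisfied.
So (2) is not satisfied (T AND F AND T).
Overall = F OR F = false.
Exception (Schedule C activity) — not satisfied.
Result: main false OR exception false → false.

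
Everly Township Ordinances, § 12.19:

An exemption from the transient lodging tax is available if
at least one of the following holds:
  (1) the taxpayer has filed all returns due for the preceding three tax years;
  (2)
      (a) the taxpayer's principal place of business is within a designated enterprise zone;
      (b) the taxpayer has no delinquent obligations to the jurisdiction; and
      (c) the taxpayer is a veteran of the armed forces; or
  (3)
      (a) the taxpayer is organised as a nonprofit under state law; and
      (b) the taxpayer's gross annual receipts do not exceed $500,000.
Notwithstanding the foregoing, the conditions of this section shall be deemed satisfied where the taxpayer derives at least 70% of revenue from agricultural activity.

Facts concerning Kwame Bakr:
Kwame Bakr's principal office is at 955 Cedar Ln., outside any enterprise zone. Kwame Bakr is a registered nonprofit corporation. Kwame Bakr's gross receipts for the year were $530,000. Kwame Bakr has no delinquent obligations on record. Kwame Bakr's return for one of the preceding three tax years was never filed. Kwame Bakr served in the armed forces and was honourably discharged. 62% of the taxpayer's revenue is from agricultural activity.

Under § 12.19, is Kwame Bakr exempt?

No — not exempt.

(1) returns current — not satisfied.
(a) in enterprise zone — fails.
(b) no delinquency — holds.
(c) veteran — holds.
(2) = F AND T AND T = false.
(a) nonprofit — satisfied.
(b) receipts ≤ $500,000 — fails.
So (3) is not satisfied (T AND F).
So Overall is not satisfied (F OR F OR F).
Exception (≥70% agricultural) — not satisfied.
Result: main false OR exception false → false.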